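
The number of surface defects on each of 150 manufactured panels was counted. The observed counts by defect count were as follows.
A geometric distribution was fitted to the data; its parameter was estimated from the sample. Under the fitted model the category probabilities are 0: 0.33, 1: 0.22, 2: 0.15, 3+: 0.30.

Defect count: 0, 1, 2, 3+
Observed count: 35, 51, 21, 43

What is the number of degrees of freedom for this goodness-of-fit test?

2

There are k = 4 categories and 1 parameter estimated from the data, so df = 4 − 1 − 1 = 2.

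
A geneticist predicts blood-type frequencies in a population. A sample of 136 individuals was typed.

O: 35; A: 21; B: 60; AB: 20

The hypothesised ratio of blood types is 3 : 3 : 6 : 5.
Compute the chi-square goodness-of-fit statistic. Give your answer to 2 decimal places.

18.42

Ratio total = 17. Expected counts: 136×3/17 = 24, 136×3/17 = 24, 136×6/17 = 48, 136×5/17 = 40.
χ² = (35−24)²/24 + (21−24)²/24 + (60−48)²/48 + (20−40)²/40
   = 5.042 + 0.375 + 3.000 + 10.000
Sum = 18.42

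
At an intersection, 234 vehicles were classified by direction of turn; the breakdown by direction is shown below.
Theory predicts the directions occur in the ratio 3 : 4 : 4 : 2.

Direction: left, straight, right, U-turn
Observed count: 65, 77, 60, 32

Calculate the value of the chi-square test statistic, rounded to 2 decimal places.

5.03

Ratio total = 13. Expected counts: 234×3/13 = 54, 234×4/13 = 72, 234×4/13 = 72, 234×2/13 = 36.
χ² = (65−54)²/54 + (77−72)²/72 + (60−72)²/72 + (32−36)²/36
   = 2.241 + 0.347 + 2.000 + 0.444
Sum = 5.03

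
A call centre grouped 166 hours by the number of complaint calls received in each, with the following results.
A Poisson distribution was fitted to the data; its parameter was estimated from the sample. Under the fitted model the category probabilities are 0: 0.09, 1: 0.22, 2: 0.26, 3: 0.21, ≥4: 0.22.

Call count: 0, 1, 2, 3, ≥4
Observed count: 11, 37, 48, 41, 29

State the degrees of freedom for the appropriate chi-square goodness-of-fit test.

3

There are k = 5 categories and 1 parameter estimated from the data, so df = 5 − 1 − 1 = 3.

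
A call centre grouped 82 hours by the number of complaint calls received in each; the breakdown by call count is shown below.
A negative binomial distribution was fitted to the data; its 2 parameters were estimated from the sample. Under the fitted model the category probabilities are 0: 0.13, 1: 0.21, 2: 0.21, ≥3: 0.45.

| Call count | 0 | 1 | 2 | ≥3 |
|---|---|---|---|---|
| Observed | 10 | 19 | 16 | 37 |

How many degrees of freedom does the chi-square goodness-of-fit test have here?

There are k = 4 categories and 2 parameters estimated from the data, so df = 4 − 1 − 2 = 1.

1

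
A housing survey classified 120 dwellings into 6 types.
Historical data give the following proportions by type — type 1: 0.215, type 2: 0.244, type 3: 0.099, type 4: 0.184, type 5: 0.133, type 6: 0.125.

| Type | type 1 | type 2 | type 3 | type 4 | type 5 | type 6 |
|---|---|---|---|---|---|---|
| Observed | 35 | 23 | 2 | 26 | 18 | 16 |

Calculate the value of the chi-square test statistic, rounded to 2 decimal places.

13.87

Expected counts E_i = n·p_i: 120×0.215 = 25.8, 120×0.244 = 29.28, 120×0.099 = 11.88, 120×0.184 = 22.08, 120×0.133 = 15.96, 120×0.125 = 15.
cat         O        E   (O−E)²/E
type 1     35     25.8      3.281
type 2     23    29.28      1.347
type 3      2    11.88      8.217
type 4     26    22.08      0.696
type 5     18    15.96      0.261
type 6     16       15      0.067
Sum = 13.87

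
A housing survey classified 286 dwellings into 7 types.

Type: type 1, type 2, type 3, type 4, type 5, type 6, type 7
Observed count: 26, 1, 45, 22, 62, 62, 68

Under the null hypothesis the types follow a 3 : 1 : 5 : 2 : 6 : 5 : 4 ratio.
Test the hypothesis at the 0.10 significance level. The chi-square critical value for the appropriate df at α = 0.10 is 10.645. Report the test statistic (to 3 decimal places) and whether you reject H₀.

26.618; reject

Ratio total = 26. Expected counts: 286×3/26 = 33, 286×1/26 = 11, 286×5/26 = 55, 286×2/26 = 22, 286×6/26 = 66, 286×5/26 = 55, 286×4/26 = 44.
type 1: (26 − 33)²/33 = 49/33 = 1.4848
type 2: (1 − 11)²/11 = 100/11 = 9.0909
type 3: (45 − 55)²/55 = 100/55 = 1.8182
type 4: (22 − 22)²/22 = 0/22 = 0.0000
type 5: (62 − 66)²/66 = 16/66 = 0.2424
type 6: (62 − 55)²/55 = 49/55 = 0.8909
type 7: (68 − 44)²/44 = 576/44 = 13.0909
Sum = 26.618
df = 6. Since 26.618 > 10.645, we reject H₀.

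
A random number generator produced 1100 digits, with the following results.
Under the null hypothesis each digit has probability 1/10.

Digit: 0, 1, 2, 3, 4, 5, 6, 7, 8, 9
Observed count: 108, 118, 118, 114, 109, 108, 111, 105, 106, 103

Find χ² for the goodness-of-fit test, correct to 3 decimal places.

Expected count for each of the 10 categories: 1100/10 = 110.
0: (108 − 110)²/110 = 4/110 = 0.0364
1: (118 − 110)²/110 = 64/110 = 0.5818
2: (118 − 110)²/110 = 64/110 = 0.5818
3: (114 − 110)²/110 = 16/110 = 0.1455
4: (109 − 110)²/110 = 1/110 = 0.0091
5: (108 − 110)²/110 = 4/110 = 0.0364
6: (111 − 110)²/110 = 1/110 = 0.0091
7: (105 − 110)²/110 = 25/110 = 0.2273
8: (106 − 110)²/110 = 16/110 = 0.1455
9: (103 − 110)²/110 = 49/110 = 0.4455
Sum = 2.218

2.218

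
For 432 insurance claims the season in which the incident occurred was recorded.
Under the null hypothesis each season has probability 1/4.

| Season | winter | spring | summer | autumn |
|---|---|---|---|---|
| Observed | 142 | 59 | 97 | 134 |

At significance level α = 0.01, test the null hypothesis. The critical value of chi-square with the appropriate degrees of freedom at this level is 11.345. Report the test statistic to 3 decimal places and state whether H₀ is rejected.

40.315; reject

Expected count for each of the 4 categories: 432/4 = 108.
χ² = (142−108)²/108 + (59−108)²/108 + (97−108)²/108 + (134−108)²/108
   = 10.7037 + 22.2315 + 1.1204 + 6.2593
Sum = 40.315
df = 3. Since 40.315 > 11.345, we reject H₀.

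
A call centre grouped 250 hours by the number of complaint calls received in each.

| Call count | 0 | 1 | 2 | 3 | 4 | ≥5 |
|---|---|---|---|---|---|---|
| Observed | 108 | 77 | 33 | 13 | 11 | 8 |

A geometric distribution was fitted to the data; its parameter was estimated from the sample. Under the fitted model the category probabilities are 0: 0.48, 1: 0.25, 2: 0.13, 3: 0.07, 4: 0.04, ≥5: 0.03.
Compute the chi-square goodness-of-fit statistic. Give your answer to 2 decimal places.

5.86

Expected counts E_i = n·p_i: 250×0.48 = 120, 250×0.25 = 62.5, 250×0.13 = 32.5, 250×0.07 = 17.5, 250×0.04 = 10, 250×0.03 = 7.5.
χ² = (108−120)²/120 + (77−62.5)²/62.5 + (33−32.5)²/32.5 + (13−17.5)²/17.5 + (11−10)²/10 + (8−7.5)²/7.5
   = 1.200 + 3.364 + 0.008 + 1.157 + 0.100 + 0.033
Sum = 5.86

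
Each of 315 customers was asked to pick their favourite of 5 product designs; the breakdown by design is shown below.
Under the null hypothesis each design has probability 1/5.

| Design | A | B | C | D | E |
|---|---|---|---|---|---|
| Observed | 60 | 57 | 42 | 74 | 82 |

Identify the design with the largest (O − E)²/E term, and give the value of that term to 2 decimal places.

C, 7.00

Expected count for each of the 5 categories: 315/5 = 63.
χ² = (60−63)²/63 + (57−63)²/63 + (42−63)²/63 + (74−63)²/63 + (82−63)²/63
   = 0.143 + 0.571 + 7.000 + 1.921 + 5.730
The largest term is for C: 7.00.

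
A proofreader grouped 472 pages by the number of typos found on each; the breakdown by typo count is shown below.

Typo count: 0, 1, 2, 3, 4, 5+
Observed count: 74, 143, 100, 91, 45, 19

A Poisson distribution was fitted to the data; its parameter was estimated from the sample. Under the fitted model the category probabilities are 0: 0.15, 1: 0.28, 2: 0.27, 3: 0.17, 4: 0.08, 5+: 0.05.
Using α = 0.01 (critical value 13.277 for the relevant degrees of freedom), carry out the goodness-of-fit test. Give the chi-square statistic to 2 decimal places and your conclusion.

Expected counts E_i = n·p_i: 472×0.15 = 70.8, 472×0.28 = 132.16, 472×0.27 = 127.44, 472×0.17 = 80.24, 472×0.08 = 37.76, 472×0.05 = 23.6.
cat         O        E   (O−E)²/E
0          74     70.8      0.145
1         143   132.16      0.889
2         100   127.44      5.908
3          91    80.24      1.443
4          45    37.76      1.388
5+         19     23.6      0.897
Sum = 10.67
df = 4. Since 10.67 < 13.277, we do not reject H₀.

10.67; do not reject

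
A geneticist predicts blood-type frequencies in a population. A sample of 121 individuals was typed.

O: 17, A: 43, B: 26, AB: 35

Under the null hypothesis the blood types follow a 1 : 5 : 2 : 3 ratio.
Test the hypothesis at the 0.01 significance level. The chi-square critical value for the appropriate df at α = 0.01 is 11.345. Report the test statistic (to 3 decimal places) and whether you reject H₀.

Ratio total = 11. Expected counts: 121×1/11 = 11, 121×5/11 = 55, 121×2/11 = 22, 121×3/11 = 33.
cat         O        E   (O−E)²/E
O          17       11     3.2727
A          43       55     2.6182
B          26       22     0.7273
AB         35       33     0.1212
Sum = 6.739
df = 3. Since 6.739 < 11.345, we do not reject H₀.

6.739; do not reject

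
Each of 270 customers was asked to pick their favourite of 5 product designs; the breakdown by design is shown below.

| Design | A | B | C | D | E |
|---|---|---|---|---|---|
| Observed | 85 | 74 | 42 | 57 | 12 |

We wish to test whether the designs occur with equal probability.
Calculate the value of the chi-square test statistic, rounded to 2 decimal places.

60.70

Expected count for each of the 5 categories: 270/5 = 54.
A: (85 − 54)²/54 = 961/54 = 17.796
B: (74 − 54)²/54 = 400/54 = 7.407
C: (42 − 54)²/54 = 144/54 = 2.667
D: (57 − 54)²/54 = 9/54 = 0.167
E: (12 − 54)²/54 = 1764/54 = 32.667
Sum = 60.70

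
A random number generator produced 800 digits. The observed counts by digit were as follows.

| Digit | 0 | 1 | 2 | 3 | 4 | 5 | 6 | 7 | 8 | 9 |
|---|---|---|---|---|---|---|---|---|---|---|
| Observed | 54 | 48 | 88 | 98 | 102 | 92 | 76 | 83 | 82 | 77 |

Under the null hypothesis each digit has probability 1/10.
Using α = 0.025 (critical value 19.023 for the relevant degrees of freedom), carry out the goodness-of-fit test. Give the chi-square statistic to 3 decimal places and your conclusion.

34.425; reject

Under H₀ each category has probability 1/10, so each expected count is 800/10 = 80.
cat         O        E   (O−E)²/E
0          54       80     8.4500
1          48       80    12.8000
2          88       80     0.8000
3          98       80     4.0500
4         102       80     6.0500
5          92       80     1.8000
6          76       80     0.2000
7          83       80     0.1125
8          82       80     0.0500
9          77       80     0.1125
Sum = 34.425
df = 9. Since 34.425 > 19.023, we reject H₀.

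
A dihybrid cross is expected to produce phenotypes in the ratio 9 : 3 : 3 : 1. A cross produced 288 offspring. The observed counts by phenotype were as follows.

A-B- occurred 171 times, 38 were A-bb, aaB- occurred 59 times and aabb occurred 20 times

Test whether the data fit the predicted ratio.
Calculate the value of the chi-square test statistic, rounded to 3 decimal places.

Ratio total = 16. Expected counts: 288×9/16 = 162, 288×3/16 = 54, 288×3/16 = 54, 288×1/16 = 18.
cat         O        E   (O−E)²/E
A-B-      171      162     0.5000
A-bb       38       54     4.7407
aaB-       59       54     0.4630
aabb       20       18     0.2222
Sum = 5.926

5.926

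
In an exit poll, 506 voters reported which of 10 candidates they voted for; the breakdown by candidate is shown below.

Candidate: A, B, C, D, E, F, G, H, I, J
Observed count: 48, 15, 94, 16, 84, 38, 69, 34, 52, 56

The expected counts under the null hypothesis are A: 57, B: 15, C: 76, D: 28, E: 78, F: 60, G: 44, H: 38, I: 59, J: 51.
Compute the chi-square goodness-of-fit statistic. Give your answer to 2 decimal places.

35.30

A: (48 − 57)²/57 = 81/57 = 1.421
B: (15 − 15)²/15 = 0/15 = 0.000
C: (94 − 76)²/76 = 324/76 = 4.263
D: (16 − 28)²/28 = 144/28 = 5.143
E: (84 − 78)²/78 = 36/78 = 0.462
F: (38 − 60)²/60 = 484/60 = 8.067
G: (69 − 44)²/44 = 625/44 = 14.205
H: (34 − 38)²/38 = 16/38 = 0.421
I: (52 − 59)²/59 = 49/59 = 0.831
J: (56 − 51)²/51 = 25/51 = 0.490
Sum = 35.30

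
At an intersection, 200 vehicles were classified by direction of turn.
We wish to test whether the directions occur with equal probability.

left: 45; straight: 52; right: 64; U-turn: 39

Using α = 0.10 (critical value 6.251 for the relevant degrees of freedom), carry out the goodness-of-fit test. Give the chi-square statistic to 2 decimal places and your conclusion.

6.92; reject

Expected count for each of the 4 categories: 200/4 = 50.
cat           O        E   (O−E)²/E
left         45       50      0.500
straight     52       50      0.080
right        64       50      3.920
U-turn       39       50      2.420
Sum = 6.92
df = 3. Since 6.92 > 6.251, we reject H₀.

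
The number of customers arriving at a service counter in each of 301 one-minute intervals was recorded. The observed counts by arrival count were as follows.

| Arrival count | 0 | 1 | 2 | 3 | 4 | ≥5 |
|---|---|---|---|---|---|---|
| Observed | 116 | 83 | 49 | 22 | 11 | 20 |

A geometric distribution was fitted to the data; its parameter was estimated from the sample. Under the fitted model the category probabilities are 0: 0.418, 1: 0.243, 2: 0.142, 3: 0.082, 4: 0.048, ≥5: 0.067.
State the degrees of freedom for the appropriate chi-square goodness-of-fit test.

4

There are k = 6 categories and 1 parameter estimated from the data, so df = 6 − 1 − 1 = 4.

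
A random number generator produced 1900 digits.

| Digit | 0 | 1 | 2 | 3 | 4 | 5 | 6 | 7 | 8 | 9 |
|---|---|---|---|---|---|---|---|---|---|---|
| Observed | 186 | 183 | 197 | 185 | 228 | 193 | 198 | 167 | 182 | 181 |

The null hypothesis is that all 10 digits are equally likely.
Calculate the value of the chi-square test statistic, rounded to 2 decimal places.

Expected count for each of the 10 categories: 1900/10 = 190.
0: (186 − 190)²/190 = 16/190 = 0.084
1: (183 − 190)²/190 = 49/190 = 0.258
2: (197 − 190)²/190 = 49/190 = 0.258
3: (185 − 190)²/190 = 25/190 = 0.132
4: (228 − 190)²/190 = 1444/190 = 7.600
5: (193 − 190)²/190 = 9/190 = 0.047
6: (198 − 190)²/190 = 64/190 = 0.337
7: (167 − 190)²/190 = 529/190 = 2.784
8: (182 − 190)²/190 = 64/190 = 0.337
9: (181 − 190)²/190 = 81/190 = 0.426
Sum = 12.26

12.26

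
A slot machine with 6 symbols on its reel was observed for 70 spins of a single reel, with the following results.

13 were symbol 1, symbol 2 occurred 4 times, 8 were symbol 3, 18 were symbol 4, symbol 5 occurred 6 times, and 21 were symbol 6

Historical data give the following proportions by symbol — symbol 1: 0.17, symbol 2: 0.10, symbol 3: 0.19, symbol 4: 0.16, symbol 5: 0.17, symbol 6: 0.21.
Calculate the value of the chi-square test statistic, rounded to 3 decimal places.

Expected counts E_i = n·p_i: 70×0.17 = 11.9, 70×0.10 = 7, 70×0.19 = 13.3, 70×0.16 = 11.2, 70×0.17 = 11.9, 70×0.21 = 14.7.
cat           O        E   (O−E)²/E
symbol 1     13     11.9     0.1017
symbol 2      4        7     1.2857
symbol 3      8     13.3     2.1120
symbol 4     18     11.2     4.1286
symbol 5      6     11.9     2.9252
symbol 6     21     14.7     2.7000
Sum = 13.253

13.253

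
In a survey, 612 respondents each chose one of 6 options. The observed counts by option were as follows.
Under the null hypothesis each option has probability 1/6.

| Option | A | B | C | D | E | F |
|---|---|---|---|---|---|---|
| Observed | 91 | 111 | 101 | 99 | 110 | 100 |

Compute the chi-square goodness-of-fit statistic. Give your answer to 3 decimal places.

2.745

Expected count for each of the 6 categories: 612/6 = 102.
A: (91 − 102)²/102 = 121/102 = 1.1863
B: (111 − 102)²/102 = 81/102 = 0.7941
C: (101 − 102)²/102 = 1/102 = 0.0098
D: (99 − 102)²/102 = 9/102 = 0.0882
E: (110 − 102)²/102 = 64/102 = 0.6275
F: (100 − 102)²/102 = 4/102 = 0.0392
Sum = 2.745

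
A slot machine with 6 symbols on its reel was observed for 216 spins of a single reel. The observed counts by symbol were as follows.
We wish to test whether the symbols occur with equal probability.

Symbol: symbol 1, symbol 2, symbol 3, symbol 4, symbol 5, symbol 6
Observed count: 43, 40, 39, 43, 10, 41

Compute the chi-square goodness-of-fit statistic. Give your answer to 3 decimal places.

22.889

Expected count for each of the 6 categories: 216/6 = 36.
cat           O        E   (O−E)²/E
symbol 1     43       36     1.3611
symbol 2     40       36     0.4444
symbol 3     39       36     0.2500
symbol 4     43       36     1.3611
symbol 5     10       36    18.7778
symbol 6     41       36     0.6944
Sum = 22.889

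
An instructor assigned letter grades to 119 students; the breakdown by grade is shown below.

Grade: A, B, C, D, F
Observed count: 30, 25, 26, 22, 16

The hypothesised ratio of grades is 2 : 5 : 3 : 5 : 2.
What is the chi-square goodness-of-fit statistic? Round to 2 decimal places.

27.45

Ratio total = 17. Expected counts: 119×2/17 = 14, 119×5/17 = 35, 119×3/17 = 21, 119×5/17 = 35, 119×2/17 = 14.
A: (30 − 14)²/14 = 256/14 = 18.286
B: (25 − 35)²/35 = 100/35 = 2.857
C: (26 − 21)²/21 = 25/21 = 1.190
D: (22 − 35)²/35 = 169/35 = 4.829
F: (16 − 14)²/14 = 4/14 = 0.286
Sum = 27.45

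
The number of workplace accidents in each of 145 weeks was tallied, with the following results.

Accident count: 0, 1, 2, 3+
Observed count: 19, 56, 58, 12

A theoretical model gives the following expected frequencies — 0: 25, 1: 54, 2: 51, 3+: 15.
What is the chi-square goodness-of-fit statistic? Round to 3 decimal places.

0: (19 − 25)²/25 = 36/25 = 1.4400
1: (56 − 54)²/54 = 4/54 = 0.0741
2: (58 − 51)²/51 = 49/51 = 0.9608
3+: (12 − 15)²/15 = 9/15 = 0.6000
Sum = 3.075

3.075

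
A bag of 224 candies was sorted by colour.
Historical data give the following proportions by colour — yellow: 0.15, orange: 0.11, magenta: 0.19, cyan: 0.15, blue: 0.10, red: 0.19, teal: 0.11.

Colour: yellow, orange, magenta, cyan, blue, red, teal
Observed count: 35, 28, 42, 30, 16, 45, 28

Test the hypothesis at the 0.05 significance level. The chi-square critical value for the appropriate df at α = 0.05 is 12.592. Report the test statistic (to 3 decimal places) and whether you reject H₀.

3.336; do not reject

Expected counts E_i = n·p_i: 224×0.15 = 33.6, 224×0.11 = 24.64, 224×0.19 = 42.56, 224×0.15 = 33.6, 224×0.10 = 22.4, 224×0.19 = 42.56, 224×0.11 = 24.64.
cat          O        E   (O−E)²/E
yellow      35     33.6     0.0583
orange      28    24.64     0.4582
magenta     42    42.56     0.0074
cyan        30     33.6     0.3857
blue        16     22.4     1.8286
red         45    42.56     0.1399
teal        28    24.64     0.4582
Sum = 3.336
df = 6. Since 3.336 < 12.592, we do not reject H₀.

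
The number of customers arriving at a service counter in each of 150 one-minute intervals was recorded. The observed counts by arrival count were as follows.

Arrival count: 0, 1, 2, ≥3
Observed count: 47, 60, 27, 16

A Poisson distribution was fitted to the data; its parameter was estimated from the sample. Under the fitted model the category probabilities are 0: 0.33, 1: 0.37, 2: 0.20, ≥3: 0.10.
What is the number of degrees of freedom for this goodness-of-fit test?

2

There are k = 4 categories and 1 parameter estimated from the data, so df = 4 − 1 − 1 = 2.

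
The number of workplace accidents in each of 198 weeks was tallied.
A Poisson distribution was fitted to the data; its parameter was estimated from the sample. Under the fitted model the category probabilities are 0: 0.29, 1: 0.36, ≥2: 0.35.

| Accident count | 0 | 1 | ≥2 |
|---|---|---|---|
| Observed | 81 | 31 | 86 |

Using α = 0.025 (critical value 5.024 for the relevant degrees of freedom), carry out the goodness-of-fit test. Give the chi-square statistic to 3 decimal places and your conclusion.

36.470; reject

Expected counts E_i = n·p_i: 198×0.29 = 57.42, 198×0.36 = 71.28, 198×0.35 = 69.3.
cat         O        E   (O−E)²/E
0          81    57.42     9.6833
1          31    71.28    22.7620
≥2         86     69.3     4.0244
Sum = 36.470
df = 1. Since 36.470 > 5.024, we reject H₀.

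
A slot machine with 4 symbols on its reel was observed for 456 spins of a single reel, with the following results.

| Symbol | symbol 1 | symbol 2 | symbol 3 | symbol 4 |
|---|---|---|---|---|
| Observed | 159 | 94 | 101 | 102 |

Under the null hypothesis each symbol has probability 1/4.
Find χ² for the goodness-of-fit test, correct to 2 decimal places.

24.02

Expected count for each of the 4 categories: 456/4 = 114.
symbol 1: (159 − 114)²/114 = 2025/114 = 17.763
symbol 2: (94 − 114)²/114 = 400/114 = 3.509
symbol 3: (101 − 114)²/114 = 169/114 = 1.482
symbol 4: (102 − 114)²/114 = 144/114 = 1.263
Sum = 24.02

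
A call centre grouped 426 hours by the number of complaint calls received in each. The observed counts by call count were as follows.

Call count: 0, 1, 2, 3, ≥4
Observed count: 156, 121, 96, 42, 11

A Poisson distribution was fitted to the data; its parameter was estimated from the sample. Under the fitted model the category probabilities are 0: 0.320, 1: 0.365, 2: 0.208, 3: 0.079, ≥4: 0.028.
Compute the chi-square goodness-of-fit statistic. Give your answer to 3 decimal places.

13.250

Expected counts E_i = n·p_i: 426×0.320 = 136.32, 426×0.365 = 155.49, 426×0.208 = 88.608, 426×0.079 = 33.654, 426×0.028 = 11.928.
0: (156 − 136.32)²/136.32 = 387.3024/136.32 = 2.8411
1: (121 − 155.49)²/155.49 = 1189.5601/155.49 = 7.6504
2: (96 − 88.608)²/88.608 = 54.641664/88.608 = 0.6167
3: (42 − 33.654)²/33.654 = 69.655716/33.654 = 2.0698
≥4: (11 − 11.928)²/11.928 = 0.861184/11.928 = 0.0722
Sum = 13.250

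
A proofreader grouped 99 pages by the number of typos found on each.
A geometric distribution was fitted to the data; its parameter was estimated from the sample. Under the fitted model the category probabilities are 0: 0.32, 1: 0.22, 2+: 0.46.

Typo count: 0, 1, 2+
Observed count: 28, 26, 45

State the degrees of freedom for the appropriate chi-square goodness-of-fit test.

1

There are k = 3 categories and 1 parameter estimated from the data, so df = 3 − 1 − 1 = 1.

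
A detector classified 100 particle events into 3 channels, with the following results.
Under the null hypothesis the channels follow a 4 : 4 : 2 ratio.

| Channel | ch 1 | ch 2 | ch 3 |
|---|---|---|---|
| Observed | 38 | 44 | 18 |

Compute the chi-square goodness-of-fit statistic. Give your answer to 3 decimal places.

0.700

Ratio total = 10. Expected counts: 100×4/10 = 40, 100×4/10 = 40, 100×2/10 = 20.
χ² = (38−40)²/40 + (44−40)²/40 + (18−20)²/20
   = 0.1000 + 0.4000 + 0.2000
Sum = 0.700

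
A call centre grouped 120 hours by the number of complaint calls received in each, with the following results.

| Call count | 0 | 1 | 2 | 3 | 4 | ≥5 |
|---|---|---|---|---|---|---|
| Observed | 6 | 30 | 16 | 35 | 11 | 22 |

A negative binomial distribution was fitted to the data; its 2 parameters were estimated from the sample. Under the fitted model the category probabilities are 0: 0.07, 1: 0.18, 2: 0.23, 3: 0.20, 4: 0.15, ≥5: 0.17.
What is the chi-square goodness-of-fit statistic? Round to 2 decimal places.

Expected counts E_i = n·p_i: 120×0.07 = 8.4, 120×0.18 = 21.6, 120×0.23 = 27.6, 120×0.20 = 24, 120×0.15 = 18, 120×0.17 = 20.4.
cat         O        E   (O−E)²/E
0           6      8.4      0.686
1          30     21.6      3.267
2          16     27.6      4.875
3          35       24      5.042
4          11       18      2.722
≥5         22     20.4      0.125
Sum = 16.72

16.72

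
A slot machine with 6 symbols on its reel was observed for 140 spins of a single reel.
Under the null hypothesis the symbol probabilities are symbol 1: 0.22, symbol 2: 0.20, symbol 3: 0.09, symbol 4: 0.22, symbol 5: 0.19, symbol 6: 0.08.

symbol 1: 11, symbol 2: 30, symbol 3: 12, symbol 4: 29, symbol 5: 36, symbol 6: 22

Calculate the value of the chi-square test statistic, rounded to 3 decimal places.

Expected counts E_i = n·p_i: 140×0.22 = 30.8, 140×0.20 = 28, 140×0.09 = 12.6, 140×0.22 = 30.8, 140×0.19 = 26.6, 140×0.08 = 11.2.
cat           O        E   (O−E)²/E
symbol 1     11     30.8    12.7286
symbol 2     30       28     0.1429
symbol 3     12     12.6     0.0286
symbol 4     29     30.8     0.1052
symbol 5     36     26.6     3.3218
symbol 6     22     11.2    10.4143
Sum = 26.741

26.741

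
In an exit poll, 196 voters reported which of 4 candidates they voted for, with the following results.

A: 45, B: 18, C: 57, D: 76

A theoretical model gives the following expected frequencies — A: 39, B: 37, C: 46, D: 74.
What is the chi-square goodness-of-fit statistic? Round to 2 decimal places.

13.36

cat         O        E   (O−E)²/E
A          45       39      0.923
B          18       37      9.757
C          57       46      2.630
D          76       74      0.054
Sum = 13.36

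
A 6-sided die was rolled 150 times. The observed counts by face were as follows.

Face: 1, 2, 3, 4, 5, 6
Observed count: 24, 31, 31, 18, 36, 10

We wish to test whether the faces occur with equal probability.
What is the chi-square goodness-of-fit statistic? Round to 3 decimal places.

Expected count for each of the 6 categories: 150/6 = 25.
cat         O        E   (O−E)²/E
1          24       25     0.0400
2          31       25     1.4400
3          31       25     1.4400
4          18       25     1.9600
5          36       25     4.8400
6          10       25     9.0000
Sum = 18.720

18.720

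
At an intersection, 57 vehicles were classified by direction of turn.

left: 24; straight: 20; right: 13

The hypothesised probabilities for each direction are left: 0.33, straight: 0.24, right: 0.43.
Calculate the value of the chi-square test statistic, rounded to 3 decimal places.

Expected counts E_i = n·p_i: 57×0.33 = 18.81, 57×0.24 = 13.68, 57×0.43 = 24.51.
left: (24 − 18.81)²/18.81 = 26.9361/18.81 = 1.4320
straight: (20 − 13.68)²/13.68 = 39.9424/13.68 = 2.9198
right: (13 − 24.51)²/24.51 = 132.4801/24.51 = 5.4051
Sum = 9.757

9.757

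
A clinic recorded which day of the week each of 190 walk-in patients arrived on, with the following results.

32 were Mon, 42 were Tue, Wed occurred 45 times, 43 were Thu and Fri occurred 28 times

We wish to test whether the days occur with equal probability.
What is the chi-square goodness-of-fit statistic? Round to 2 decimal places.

Under H₀ each category has probability 1/5, so each expected count is 190/5 = 38.
χ² = (32−38)²/38 + (42−38)²/38 + (45−38)²/38 + (43−38)²/38 + (28−38)²/38
   = 0.947 + 0.421 + 1.289 + 0.658 + 2.632
Sum = 5.95

5.95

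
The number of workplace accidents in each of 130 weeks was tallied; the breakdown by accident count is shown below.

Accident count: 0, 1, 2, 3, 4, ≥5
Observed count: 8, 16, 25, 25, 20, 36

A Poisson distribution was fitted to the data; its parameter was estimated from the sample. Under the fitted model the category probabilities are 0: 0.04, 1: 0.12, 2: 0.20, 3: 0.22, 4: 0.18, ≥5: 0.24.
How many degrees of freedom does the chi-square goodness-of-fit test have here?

4

There are k = 6 categories and 1 parameter estimated from the data, so df = 6 − 1 − 1 = 4.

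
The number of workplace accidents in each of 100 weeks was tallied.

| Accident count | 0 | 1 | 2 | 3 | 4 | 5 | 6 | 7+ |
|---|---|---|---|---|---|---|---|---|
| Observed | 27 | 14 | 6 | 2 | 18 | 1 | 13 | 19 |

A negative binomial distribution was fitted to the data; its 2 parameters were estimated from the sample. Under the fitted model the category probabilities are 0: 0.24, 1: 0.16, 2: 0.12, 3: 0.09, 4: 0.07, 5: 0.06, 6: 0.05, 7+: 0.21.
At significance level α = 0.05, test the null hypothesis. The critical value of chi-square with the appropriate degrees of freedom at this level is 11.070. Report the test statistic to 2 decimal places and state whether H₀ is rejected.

43.51; reject

Expected counts E_i = n·p_i: 100×0.24 = 24, 100×0.16 = 16, 100×0.12 = 12, 100×0.09 = 9, 100×0.07 = 7, 100×0.06 = 6, 100×0.05 = 5, 100×0.21 = 21.
cat         O        E   (O−E)²/E
0          27       24      0.375
1          14       16      0.250
2           6       12      3.000
3           2        9      5.444
4          18        7     17.286
5           1        6      4.167
6          13        5     12.800
7+         19       21      0.190
Sum = 43.51
df = 5. Since 43.51 > 11.070, we reject H₀.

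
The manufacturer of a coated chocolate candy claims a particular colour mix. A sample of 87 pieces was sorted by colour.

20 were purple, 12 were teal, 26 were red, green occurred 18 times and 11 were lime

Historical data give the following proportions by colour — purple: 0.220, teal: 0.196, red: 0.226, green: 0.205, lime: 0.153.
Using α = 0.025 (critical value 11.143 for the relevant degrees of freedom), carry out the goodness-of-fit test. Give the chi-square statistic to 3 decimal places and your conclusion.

Expected counts E_i = n·p_i: 87×0.220 = 19.14, 87×0.196 = 17.052, 87×0.226 = 19.662, 87×0.205 = 17.835, 87×0.153 = 13.311.
purple: (20 − 19.14)²/19.14 = 0.7396/19.14 = 0.0386
teal: (12 − 17.052)²/17.052 = 25.522704/17.052 = 1.4968
red: (26 − 19.662)²/19.662 = 40.170244/19.662 = 2.0430
green: (18 − 17.835)²/17.835 = 0.027225/17.835 = 0.0015
lime: (11 − 13.311)²/13.311 = 5.340721/13.311 = 0.4012
Sum = 3.981
df = 4. Since 3.981 < 11.143, we do not reject H₀.

3.981; do not reject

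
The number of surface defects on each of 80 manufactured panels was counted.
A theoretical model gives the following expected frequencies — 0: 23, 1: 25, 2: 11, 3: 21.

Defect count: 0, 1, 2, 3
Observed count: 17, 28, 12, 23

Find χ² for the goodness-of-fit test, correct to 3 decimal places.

cat         O        E   (O−E)²/E
0          17       23     1.5652
1          28       25     0.3600
2          12       11     0.0909
3          23       21     0.1905
Sum = 2.207

2.207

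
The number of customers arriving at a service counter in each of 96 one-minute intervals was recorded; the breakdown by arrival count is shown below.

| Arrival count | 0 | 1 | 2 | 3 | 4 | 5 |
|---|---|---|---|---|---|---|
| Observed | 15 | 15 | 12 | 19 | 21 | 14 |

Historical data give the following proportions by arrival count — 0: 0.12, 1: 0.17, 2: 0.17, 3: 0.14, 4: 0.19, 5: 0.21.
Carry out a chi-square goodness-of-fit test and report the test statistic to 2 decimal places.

6.90

Expected counts E_i = n·p_i: 96×0.12 = 11.52, 96×0.17 = 16.32, 96×0.17 = 16.32, 96×0.14 = 13.44, 96×0.19 = 18.24, 96×0.21 = 20.16.
0: (15 − 11.52)²/11.52 = 12.1104/11.52 = 1.051
1: (15 − 16.32)²/16.32 = 1.7424/16.32 = 0.107
2: (12 − 16.32)²/16.32 = 18.6624/16.32 = 1.144
3: (19 − 13.44)²/13.44 = 30.9136/13.44 = 2.300
4: (21 − 18.24)²/18.24 = 7.6176/18.24 = 0.418
5: (14 − 20.16)²/20.16 = 37.9456/20.16 = 1.882
Sum = 6.90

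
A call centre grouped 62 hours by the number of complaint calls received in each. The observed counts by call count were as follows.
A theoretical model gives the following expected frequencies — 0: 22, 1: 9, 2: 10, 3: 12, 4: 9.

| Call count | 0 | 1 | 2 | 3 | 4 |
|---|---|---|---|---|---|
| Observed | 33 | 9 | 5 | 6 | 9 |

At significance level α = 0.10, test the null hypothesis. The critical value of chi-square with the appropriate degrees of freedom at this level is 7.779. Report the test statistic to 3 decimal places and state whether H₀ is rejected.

11.000; reject

0: (33 − 22)²/22 = 121/22 = 5.5000
1: (9 − 9)²/9 = 0/9 = 0.0000
2: (5 − 10)²/10 = 25/10 = 2.5000
3: (6 − 12)²/12 = 36/12 = 3.0000
4: (9 − 9)²/9 = 0/9 = 0.0000
Sum = 11.000
df = 4. Since 11.000 > 7.779, we reject H₀.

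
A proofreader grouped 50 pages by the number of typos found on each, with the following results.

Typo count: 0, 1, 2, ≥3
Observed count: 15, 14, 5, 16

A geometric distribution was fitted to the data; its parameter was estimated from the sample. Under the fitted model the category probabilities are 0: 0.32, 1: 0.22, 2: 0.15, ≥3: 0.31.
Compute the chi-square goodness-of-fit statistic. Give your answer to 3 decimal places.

Expected counts E_i = n·p_i: 50×0.32 = 16, 50×0.22 = 11, 50×0.15 = 7.5, 50×0.31 = 15.5.
χ² = (15−16)²/16 + (14−11)²/11 + (5−7.5)²/7.5 + (16−15.5)²/15.5
   = 0.0625 + 0.8182 + 0.8333 + 0.0161
Sum = 1.730

1.730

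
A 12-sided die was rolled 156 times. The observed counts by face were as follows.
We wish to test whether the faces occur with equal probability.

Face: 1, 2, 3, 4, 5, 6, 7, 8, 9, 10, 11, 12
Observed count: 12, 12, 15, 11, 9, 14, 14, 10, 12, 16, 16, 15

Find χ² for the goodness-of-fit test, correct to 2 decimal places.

4.62

Under H₀ each category has probability 1/12, so each expected count is 156/12 = 13.
1: (12 − 13)²/13 = 1/13 = 0.077
2: (12 − 13)²/13 = 1/13 = 0.077
3: (15 − 13)²/13 = 4/13 = 0.308
4: (11 − 13)²/13 = 4/13 = 0.308
5: (9 − 13)²/13 = 16/13 = 1.231
6: (14 − 13)²/13 = 1/13 = 0.077
7: (14 − 13)²/13 = 1/13 = 0.077
8: (10 − 13)²/13 = 9/13 = 0.692
9: (12 − 13)²/13 = 1/13 = 0.077
10: (16 − 13)²/13 = 9/13 = 0.692
11: (16 − 13)²/13 = 9/13 = 0.692
12: (15 − 13)²/13 = 4/13 = 0.308
Sum = 4.62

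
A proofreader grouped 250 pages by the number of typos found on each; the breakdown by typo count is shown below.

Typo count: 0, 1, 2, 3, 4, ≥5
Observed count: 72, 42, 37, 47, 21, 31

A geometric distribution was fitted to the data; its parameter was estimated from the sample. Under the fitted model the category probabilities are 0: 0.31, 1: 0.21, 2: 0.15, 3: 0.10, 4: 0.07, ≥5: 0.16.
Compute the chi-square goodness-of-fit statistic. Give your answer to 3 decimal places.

Expected counts E_i = n·p_i: 250×0.31 = 77.5, 250×0.21 = 52.5, 250×0.15 = 37.5, 250×0.10 = 25, 250×0.07 = 17.5, 250×0.16 = 40.
0: (72 − 77.5)²/77.5 = 30.25/77.5 = 0.3903
1: (42 − 52.5)²/52.5 = 110.25/52.5 = 2.1000
2: (37 − 37.5)²/37.5 = 0.25/37.5 = 0.0067
3: (47 − 25)²/25 = 484/25 = 19.3600
4: (21 − 17.5)²/17.5 = 12.25/17.5 = 0.7000
≥5: (31 − 40)²/40 = 81/40 = 2.0250
Sum = 24.582

24.582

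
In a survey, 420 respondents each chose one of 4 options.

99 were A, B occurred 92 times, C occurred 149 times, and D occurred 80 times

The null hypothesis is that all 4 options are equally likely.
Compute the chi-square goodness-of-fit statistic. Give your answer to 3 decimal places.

Under H₀ each category has probability 1/4, so each expected count is 420/4 = 105.
cat         O        E   (O−E)²/E
A          99      105     0.3429
B          92      105     1.6095
C         149      105    18.4381
D          80      105     5.9524
Sum = 26.343

26.343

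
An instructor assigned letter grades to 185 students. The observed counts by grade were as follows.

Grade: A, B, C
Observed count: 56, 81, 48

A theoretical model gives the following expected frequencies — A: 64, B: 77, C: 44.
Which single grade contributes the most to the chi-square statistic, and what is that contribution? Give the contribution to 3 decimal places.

A: (56 − 64)²/64 = 64/64 = 1.0000
B: (81 − 77)²/77 = 16/77 = 0.2078
C: (48 − 44)²/44 = 16/44 = 0.3636
The largest term is for A: 1.000.

A, 1.000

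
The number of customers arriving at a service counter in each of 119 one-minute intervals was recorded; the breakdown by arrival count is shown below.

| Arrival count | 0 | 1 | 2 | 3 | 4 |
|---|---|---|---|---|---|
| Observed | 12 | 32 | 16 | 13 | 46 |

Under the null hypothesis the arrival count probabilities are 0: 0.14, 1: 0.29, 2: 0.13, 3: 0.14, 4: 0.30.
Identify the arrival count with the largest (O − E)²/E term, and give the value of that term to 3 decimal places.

Expected counts E_i = n·p_i: 119×0.14 = 16.66, 119×0.29 = 34.51, 119×0.13 = 15.47, 119×0.14 = 16.66, 119×0.30 = 35.7.
0: (12 − 16.66)²/16.66 = 21.7156/16.66 = 1.3035
1: (32 − 34.51)²/34.51 = 6.3001/34.51 = 0.1826
2: (16 − 15.47)²/15.47 = 0.2809/15.47 = 0.0182
3: (13 − 16.66)²/16.66 = 13.3956/16.66 = 0.8041
4: (46 − 35.7)²/35.7 = 106.09/35.7 = 2.9717
The largest term is for 4: 2.972.

4, 2.972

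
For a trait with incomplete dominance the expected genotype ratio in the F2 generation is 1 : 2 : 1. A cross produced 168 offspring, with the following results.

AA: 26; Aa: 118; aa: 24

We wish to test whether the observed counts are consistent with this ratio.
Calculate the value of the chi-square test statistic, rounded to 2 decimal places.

Ratio total = 4. Expected counts: 168×1/4 = 42, 168×2/4 = 84, 168×1/4 = 42.
χ² = (26−42)²/42 + (118−84)²/84 + (24−42)²/42
   = 6.095 + 13.762 + 7.714
Sum = 27.57

27.57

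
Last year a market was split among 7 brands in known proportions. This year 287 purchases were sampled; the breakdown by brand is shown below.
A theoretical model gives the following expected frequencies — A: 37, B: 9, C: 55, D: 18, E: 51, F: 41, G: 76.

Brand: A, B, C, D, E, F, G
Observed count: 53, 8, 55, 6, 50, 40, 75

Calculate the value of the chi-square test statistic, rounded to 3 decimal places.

χ² = (53−37)²/37 + (8−9)²/9 + (55−55)²/55 + (6−18)²/18 + (50−51)²/51 + (40−41)²/41 + (75−76)²/76
   = 6.9189 + 0.1111 + 0.0000 + 8.0000 + 0.0196 + 0.0244 + 0.0132
Sum = 15.087

15.087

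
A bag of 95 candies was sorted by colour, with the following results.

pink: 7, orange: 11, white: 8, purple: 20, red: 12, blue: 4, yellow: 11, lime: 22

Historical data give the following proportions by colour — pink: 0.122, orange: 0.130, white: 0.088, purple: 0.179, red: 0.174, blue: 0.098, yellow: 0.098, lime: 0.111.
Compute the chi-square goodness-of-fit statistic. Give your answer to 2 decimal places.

Expected counts E_i = n·p_i: 95×0.122 = 11.59, 95×0.130 = 12.35, 95×0.088 = 8.36, 95×0.179 = 17.005, 95×0.174 = 16.53, 95×0.098 = 9.31, 95×0.098 = 9.31, 95×0.111 = 10.545.
pink: (7 − 11.59)²/11.59 = 21.0681/11.59 = 1.818
orange: (11 − 12.35)²/12.35 = 1.8225/12.35 = 0.148
white: (8 − 8.36)²/8.36 = 0.1296/8.36 = 0.016
purple: (20 − 17.005)²/17.005 = 8.970025/17.005 = 0.527
red: (12 − 16.53)²/16.53 = 20.5209/16.53 = 1.241
blue: (4 − 9.31)²/9.31 = 28.1961/9.31 = 3.029
yellow: (11 − 9.31)²/9.31 = 2.8561/9.31 = 0.307
lime: (22 − 10.545)²/10.545 = 131.217025/10.545 = 12.444
Sum = 19.53

19.53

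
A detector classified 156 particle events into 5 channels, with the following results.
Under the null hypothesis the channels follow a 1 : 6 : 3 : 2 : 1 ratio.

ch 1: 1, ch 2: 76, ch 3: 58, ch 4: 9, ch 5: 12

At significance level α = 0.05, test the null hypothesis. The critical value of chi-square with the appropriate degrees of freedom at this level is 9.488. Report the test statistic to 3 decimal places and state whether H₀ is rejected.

33.125; reject

Ratio total = 13. Expected counts: 156×1/13 = 12, 156×6/13 = 72, 156×3/13 = 36, 156×2/13 = 24, 156×1/13 = 12.
χ² = (1−12)²/12 + (76−72)²/72 + (58−36)²/36 + (9−24)²/24 + (12−12)²/12
   = 10.0833 + 0.2222 + 13.4444 + 9.3750 + 0.0000
Sum = 33.125
df = 4. Since 33.125 > 9.488, we reject H₀.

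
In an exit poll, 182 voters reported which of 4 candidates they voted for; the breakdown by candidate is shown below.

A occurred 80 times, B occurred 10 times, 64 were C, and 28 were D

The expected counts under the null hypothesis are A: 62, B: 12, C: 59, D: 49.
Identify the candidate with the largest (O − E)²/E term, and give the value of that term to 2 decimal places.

D, 9.00

cat         O        E   (O−E)²/E
A          80       62      5.226
B          10       12      0.333
C          64       59      0.424
D          28       49      9.000
The largest term is for D: 9.00.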